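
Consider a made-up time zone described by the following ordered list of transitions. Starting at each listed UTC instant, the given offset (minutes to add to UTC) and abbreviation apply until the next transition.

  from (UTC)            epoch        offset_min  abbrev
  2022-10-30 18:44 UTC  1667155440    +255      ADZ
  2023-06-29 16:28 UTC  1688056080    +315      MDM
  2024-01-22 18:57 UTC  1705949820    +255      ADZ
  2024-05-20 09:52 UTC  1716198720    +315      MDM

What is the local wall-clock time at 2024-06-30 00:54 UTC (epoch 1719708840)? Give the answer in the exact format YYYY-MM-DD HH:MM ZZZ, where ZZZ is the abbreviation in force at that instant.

Query: 2024-06-30 00:54 UTC
Rule 4/4 (MDM, +05:15): 2024-05-20 09:52 UTC ≤ query < +∞
0·60 + 54 + 315 = 369 min
369 = 0·1440 + 369; 369 = 6·60 + 9 → 06:09, same day
→ 2024-06-30 06:09 MDM

2024-06-30 06:09 MDM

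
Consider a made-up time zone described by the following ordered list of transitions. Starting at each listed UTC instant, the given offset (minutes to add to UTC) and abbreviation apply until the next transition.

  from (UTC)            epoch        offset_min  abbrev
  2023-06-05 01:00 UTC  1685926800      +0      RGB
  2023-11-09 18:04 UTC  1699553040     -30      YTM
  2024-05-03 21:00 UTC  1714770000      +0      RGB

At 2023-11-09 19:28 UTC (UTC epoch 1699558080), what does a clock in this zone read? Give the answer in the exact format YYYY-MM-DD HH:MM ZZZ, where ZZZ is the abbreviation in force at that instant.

Query: 2023-11-09 19:28 UTC
Rule 2/3 (YTM, -00:30): 2023-11-09 18:04 UTC ≤ query < 2024-05-03 21:00 UTC
19·60 + 28 - 30 = 1138 min
1138 = 0·1440 + 1138; 1138 = 18·60 + 58 → 18:58, same day
→ 2023-11-09 18:58 YTM

2023-11-09 18:58 YTM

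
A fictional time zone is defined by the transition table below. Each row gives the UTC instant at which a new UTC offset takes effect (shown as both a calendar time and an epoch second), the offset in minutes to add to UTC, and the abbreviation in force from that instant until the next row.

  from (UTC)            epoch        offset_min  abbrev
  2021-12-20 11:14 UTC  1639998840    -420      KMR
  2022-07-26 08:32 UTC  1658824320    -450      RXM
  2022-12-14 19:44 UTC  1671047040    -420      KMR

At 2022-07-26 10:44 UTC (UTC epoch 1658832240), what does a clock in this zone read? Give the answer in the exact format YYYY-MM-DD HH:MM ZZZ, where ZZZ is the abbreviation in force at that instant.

2022-07-26 03:14 RXM

Query: 2022-07-26 10:44 UTC
Rule 2/3 (RXM, -07:30): 2022-07-26 08:32 UTC ≤ query < 2022-12-14 19:44 UTC
10·60 + 44 - 450 = 194 min
194 = 0·1440 + 194; 194 = 3·60 + 14 → 03:14, same day
→ 2022-07-26 03:14 RXM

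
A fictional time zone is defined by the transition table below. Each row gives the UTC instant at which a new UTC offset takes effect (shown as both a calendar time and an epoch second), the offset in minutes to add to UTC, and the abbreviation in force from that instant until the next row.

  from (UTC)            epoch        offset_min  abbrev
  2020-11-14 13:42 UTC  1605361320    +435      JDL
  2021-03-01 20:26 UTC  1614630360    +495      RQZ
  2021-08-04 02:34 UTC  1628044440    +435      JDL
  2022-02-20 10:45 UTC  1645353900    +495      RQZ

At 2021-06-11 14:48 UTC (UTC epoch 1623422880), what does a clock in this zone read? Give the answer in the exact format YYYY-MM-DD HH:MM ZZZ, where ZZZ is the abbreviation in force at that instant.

2021-06-11 23:03 RQZ

Query: 2021-06-11 14:48 UTC
Rule 2/4 (RQZ, +08:15): 2021-03-01 20:26 UTC ≤ query < 2021-08-04 02:34 UTC
14·60 + 48 + 495 = 1383 min
1383 = 0·1440 + 1383; 1383 = 23·60 + 3 → 23:03, same day
→ 2021-06-11 23:03 RQZ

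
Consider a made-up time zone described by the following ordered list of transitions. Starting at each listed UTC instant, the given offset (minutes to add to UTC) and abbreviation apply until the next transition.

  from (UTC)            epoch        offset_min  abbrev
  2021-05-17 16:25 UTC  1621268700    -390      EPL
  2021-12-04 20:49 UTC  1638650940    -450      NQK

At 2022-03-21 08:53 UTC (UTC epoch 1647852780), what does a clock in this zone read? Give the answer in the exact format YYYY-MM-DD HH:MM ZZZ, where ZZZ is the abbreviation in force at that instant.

2022-03-21 01:23 NQK

Query: 2022-03-21 08:53 UTC
Rule 2/2 (NQK, -07:30): 2021-12-04 20:49 UTC ≤ query < +∞
8·60 + 53 - 450 = 83 min
83 = 0·1440 + 83; 83 = 1·60 + 23 → 01:23, same day
→ 2022-03-21 01:23 NQK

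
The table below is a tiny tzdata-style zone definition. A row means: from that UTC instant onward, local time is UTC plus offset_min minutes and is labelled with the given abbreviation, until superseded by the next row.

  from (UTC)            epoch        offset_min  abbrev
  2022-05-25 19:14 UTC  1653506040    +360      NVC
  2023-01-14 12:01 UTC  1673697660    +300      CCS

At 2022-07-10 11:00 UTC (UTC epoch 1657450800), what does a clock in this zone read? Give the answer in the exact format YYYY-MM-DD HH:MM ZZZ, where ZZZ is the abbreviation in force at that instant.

Query: 2022-07-10 11:00 UTC
Rule 1/2 (NVC, +06:00): 2022-05-25 19:14 UTC ≤ query < 2023-01-14 12:01 UTC
11·60 + 0 + 360 = 1020 min
1020 = 0·1440 + 1020; 1020 = 17·60 + 0 → 17:00, same day
→ 2022-07-10 17:00 NVC

2022-07-10 17:00 NVC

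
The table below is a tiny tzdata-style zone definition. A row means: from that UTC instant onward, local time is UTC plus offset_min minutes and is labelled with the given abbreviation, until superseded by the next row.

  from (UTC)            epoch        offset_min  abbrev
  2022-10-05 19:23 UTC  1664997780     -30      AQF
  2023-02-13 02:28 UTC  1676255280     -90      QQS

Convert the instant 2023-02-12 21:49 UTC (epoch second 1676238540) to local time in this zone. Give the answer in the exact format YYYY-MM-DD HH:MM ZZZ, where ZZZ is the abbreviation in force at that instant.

Query: 2023-02-12 21:49 UTC
Rule 1/2 (AQF, -00:30): 2022-10-05 19:23 UTC ≤ query < 2023-02-13 02:28 UTC
21·60 + 49 - 30 = 1279 min
1279 = 0·1440 + 1279; 1279 = 21·60 + 19 → 21:19, same day
→ 2023-02-12 21:19 AQF

2023-02-12 21:19 AQF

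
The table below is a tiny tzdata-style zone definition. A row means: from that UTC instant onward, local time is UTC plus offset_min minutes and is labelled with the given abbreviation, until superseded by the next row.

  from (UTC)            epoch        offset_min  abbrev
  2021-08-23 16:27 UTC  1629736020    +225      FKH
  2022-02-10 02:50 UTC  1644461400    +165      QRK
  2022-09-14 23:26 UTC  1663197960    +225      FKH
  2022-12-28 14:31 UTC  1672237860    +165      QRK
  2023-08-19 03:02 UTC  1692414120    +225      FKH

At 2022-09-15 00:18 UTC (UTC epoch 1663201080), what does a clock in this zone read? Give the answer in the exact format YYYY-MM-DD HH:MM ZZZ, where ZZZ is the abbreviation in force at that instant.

Query: 2022-09-15 00:18 UTC
Rule 3/5 (FKH, +03:45): 2022-09-14 23:26 UTC ≤ query < 2022-12-28 14:31 UTC
0·60 + 18 + 225 = 243 min
243 = 0·1440 + 243; 243 = 4·60 + 3 → 04:03, same day
→ 2022-09-15 04:03 FKH

2022-09-15 04:03 FKH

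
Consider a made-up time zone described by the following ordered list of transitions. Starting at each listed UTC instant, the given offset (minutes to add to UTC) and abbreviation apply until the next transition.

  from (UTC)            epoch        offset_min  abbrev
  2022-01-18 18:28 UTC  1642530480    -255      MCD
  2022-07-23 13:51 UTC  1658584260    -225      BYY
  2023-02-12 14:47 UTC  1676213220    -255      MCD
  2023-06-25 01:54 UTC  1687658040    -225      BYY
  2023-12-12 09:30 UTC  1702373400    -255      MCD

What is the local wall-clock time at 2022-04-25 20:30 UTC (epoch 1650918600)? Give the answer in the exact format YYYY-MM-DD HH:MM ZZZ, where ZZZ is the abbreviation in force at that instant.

Query: 2022-04-25 20:30 UTC
Rule 1/5 (MCD, -04:15): 2022-01-18 18:28 UTC ≤ query < 2022-07-23 13:51 UTC
20·60 + 30 - 255 = 975 min
975 = 0·1440 + 975; 975 = 16·60 + 15 → 16:15, same day
→ 2022-04-25 16:15 MCD

2022-04-25 16:15 MCD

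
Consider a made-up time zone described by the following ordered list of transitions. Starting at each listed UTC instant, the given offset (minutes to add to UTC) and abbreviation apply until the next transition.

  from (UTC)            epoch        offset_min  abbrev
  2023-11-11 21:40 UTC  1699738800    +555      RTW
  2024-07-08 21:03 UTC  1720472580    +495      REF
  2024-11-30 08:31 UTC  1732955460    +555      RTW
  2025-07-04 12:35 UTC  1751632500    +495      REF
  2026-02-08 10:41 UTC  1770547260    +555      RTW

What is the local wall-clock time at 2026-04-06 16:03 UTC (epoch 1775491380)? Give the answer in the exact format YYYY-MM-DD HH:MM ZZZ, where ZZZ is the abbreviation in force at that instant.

Query: 2026-04-06 16:03 UTC
Rule 5/5 (RTW, +09:15): 2026-02-08 10:41 UTC ≤ query < +∞
16·60 + 3 + 555 = 1518 min
1518 = 1·1440 + 78; 78 = 1·60 + 18 → 01:18, 2026-04-06 + 1 day = 2026-04-07
→ 2026-04-07 01:18 RTW

2026-04-07 01:18 RTW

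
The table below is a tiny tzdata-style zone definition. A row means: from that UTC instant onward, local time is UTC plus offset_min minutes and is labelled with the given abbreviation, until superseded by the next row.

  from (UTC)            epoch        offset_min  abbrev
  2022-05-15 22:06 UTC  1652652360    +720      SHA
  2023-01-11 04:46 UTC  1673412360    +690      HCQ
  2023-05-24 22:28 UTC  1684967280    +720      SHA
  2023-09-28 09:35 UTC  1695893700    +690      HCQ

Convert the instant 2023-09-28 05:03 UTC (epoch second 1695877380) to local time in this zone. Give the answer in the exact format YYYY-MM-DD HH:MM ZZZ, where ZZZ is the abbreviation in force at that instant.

2023-09-28 17:03 SHA

Query: 2023-09-28 05:03 UTC
Rule 3/4 (SHA, +12:00): 2023-05-24 22:28 UTC ≤ query < 2023-09-28 09:35 UTC
5·60 + 3 + 720 = 1023 min
1023 = 0·1440 + 1023; 1023 = 17·60 + 3 → 17:03, same day
→ 2023-09-28 17:03 SHA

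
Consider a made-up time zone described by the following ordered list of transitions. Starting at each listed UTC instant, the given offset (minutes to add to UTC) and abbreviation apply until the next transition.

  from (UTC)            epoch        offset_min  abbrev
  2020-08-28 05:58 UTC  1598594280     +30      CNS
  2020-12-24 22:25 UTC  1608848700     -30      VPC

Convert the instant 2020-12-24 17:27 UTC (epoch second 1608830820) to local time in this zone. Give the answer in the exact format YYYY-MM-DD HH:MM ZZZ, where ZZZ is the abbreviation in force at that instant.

2020-12-24 17:57 CNS

Query: 2020-12-24 17:27 UTC
Rule 1/2 (CNS, +00:30): 2020-08-28 05:58 UTC ≤ query < 2020-12-24 22:25 UTC
17·60 + 27 + 30 = 1077 min
1077 = 0·1440 + 1077; 1077 = 17·60 + 57 → 17:57, same day
→ 2020-12-24 17:57 CNS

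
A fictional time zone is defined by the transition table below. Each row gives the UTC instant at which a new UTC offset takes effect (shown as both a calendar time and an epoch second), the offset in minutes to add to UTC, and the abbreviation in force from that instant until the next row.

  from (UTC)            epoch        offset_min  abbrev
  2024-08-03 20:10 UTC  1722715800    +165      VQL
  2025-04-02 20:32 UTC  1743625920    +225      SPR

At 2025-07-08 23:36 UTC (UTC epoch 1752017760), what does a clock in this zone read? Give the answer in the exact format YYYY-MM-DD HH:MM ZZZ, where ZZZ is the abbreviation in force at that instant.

Query: 2025-07-08 23:36 UTC
Rule 2/2 (SPR, +03:45): 2025-04-02 20:32 UTC ≤ query < +∞
23·60 + 36 + 225 = 1641 min
1641 = 1·1440 + 201; 201 = 3·60 + 21 → 03:21, 2025-07-08 + 1 day = 2025-07-09
→ 2025-07-09 03:21 SPR

2025-07-09 03:21 SPR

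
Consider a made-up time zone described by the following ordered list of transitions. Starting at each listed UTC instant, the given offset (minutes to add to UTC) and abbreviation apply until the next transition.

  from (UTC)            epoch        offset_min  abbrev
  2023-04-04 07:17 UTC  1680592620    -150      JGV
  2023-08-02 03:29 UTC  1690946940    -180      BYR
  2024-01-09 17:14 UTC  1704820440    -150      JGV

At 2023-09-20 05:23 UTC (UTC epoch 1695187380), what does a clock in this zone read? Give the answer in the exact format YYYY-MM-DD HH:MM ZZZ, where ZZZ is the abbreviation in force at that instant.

2023-09-20 02:23 BYR

Query: 2023-09-20 05:23 UTC
Rule 2/3 (BYR, -03:00): 2023-08-02 03:29 UTC ≤ query < 2024-01-09 17:14 UTC
5·60 + 23 - 180 = 143 min
143 = 0·1440 + 143; 143 = 2·60 + 23 → 02:23, same day
→ 2023-09-20 02:23 BYR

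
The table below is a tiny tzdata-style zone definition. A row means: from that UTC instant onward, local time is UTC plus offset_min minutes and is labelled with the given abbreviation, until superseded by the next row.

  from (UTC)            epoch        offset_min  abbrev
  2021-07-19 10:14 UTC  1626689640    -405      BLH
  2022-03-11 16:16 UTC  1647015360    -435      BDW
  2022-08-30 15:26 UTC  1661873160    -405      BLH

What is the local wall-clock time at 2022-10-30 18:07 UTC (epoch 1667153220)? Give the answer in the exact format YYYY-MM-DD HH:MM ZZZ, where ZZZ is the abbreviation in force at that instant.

2022-10-30 11:22 BLH

Query: 2022-10-30 18:07 UTC
Rule 3/3 (BLH, -06:45): 2022-08-30 15:26 UTC ≤ query < +∞
18·60 + 7 - 405 = 682 min
682 = 0·1440 + 682; 682 = 11·60 + 22 → 11:22, same day
→ 2022-10-30 11:22 BLH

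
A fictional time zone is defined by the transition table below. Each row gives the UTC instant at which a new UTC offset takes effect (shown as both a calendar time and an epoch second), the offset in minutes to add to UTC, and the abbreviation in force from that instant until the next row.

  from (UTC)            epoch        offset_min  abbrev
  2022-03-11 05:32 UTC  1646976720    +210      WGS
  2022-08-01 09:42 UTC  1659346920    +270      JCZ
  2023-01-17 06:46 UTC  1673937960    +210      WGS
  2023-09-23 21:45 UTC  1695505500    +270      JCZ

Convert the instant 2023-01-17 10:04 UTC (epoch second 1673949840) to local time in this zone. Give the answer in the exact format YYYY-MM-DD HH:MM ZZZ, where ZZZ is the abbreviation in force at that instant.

Query: 2023-01-17 10:04 UTC
Rule 3/4 (WGS, +03:30): 2023-01-17 06:46 UTC ≤ query < 2023-09-23 21:45 UTC
10·60 + 4 + 210 = 814 min
814 = 0·1440 + 814; 814 = 13·60 + 34 → 13:34, same day
→ 2023-01-17 13:34 WGS

2023-01-17 13:34 WGS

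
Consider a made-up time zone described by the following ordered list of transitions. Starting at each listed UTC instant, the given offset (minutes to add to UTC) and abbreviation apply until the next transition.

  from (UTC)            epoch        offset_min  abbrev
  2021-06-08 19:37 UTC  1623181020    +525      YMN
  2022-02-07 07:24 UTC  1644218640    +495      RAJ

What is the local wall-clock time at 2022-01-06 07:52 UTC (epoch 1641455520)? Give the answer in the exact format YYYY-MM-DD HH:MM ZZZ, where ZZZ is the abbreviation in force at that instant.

2022-01-06 16:37 YMN

Query: 2022-01-06 07:52 UTC
Rule 1/2 (YMN, +08:45): 2021-06-08 19:37 UTC ≤ query < 2022-02-07 07:24 UTC
7·60 + 52 + 525 = 997 min
997 = 0·1440 + 997; 997 = 16·60 + 37 → 16:37, same day
→ 2022-01-06 16:37 YMN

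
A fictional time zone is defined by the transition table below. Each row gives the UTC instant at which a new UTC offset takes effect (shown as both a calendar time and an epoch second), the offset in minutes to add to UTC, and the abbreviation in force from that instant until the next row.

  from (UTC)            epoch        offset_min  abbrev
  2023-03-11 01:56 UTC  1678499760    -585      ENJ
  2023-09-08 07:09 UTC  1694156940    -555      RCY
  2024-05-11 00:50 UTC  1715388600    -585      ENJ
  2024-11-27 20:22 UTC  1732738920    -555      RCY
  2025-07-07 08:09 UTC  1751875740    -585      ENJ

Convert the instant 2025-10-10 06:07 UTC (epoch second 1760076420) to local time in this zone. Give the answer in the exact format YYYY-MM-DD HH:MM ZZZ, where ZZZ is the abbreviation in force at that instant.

Query: 2025-10-10 06:07 UTC
Rule 5/5 (ENJ, -09:45): 2025-07-07 08:09 UTC ≤ query < +∞
6·60 + 7 - 585 = -218 min
-218 = -1·1440 + 1222; 1222 = 20·60 + 22 → 20:22, 2025-10-10 - 1 day = 2025-10-09
→ 2025-10-09 20:22 ENJ

2025-10-09 20:22 ENJ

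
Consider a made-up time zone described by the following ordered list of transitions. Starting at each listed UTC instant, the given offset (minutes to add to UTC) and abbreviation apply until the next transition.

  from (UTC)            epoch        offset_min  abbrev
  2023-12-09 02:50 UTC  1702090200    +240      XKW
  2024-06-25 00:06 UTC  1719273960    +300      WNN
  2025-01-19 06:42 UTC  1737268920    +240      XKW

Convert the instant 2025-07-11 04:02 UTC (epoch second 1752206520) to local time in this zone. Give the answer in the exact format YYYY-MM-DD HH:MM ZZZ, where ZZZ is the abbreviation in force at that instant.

2025-07-11 08:02 XKW

Query: 2025-07-11 04:02 UTC
Rule 3/3 (XKW, +04:00): 2025-01-19 06:42 UTC ≤ query < +∞
4·60 + 2 + 240 = 482 min
482 = 0·1440 + 482; 482 = 8·60 + 2 → 08:02, same day
→ 2025-07-11 08:02 XKW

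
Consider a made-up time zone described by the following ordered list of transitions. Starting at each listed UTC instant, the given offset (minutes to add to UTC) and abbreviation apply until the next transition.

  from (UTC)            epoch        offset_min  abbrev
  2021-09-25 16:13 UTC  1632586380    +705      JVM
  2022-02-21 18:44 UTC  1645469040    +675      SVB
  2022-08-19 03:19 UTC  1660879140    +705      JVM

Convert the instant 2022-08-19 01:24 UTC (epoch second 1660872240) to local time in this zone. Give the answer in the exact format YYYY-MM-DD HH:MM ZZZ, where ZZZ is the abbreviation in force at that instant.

Query: 2022-08-19 01:24 UTC
Rule 2/3 (SVB, +11:15): 2022-02-21 18:44 UTC ≤ query < 2022-08-19 03:19 UTC
1·60 + 24 + 675 = 759 min
759 = 0·1440 + 759; 759 = 12·60 + 39 → 12:39, same day
→ 2022-08-19 12:39 SVB

2022-08-19 12:39 SVB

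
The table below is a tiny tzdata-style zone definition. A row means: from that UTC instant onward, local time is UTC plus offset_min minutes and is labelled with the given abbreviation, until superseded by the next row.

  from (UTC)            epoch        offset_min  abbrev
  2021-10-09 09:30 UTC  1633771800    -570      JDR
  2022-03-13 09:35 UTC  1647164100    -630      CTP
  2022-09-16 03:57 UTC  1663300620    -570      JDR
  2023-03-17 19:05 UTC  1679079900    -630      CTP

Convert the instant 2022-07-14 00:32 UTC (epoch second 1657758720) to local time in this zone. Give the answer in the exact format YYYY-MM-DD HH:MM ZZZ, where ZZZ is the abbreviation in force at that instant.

2022-07-13 14:02 CTP

Query: 2022-07-14 00:32 UTC
Rule 2/4 (CTP, -10:30): 2022-03-13 09:35 UTC ≤ query < 2022-09-16 03:57 UTC
0·60 + 32 - 630 = -598 min
-598 = -1·1440 + 842; 842 = 14·60 + 2 → 14:02, 2022-07-14 - 1 day = 2022-07-13
→ 2022-07-13 14:02 CTP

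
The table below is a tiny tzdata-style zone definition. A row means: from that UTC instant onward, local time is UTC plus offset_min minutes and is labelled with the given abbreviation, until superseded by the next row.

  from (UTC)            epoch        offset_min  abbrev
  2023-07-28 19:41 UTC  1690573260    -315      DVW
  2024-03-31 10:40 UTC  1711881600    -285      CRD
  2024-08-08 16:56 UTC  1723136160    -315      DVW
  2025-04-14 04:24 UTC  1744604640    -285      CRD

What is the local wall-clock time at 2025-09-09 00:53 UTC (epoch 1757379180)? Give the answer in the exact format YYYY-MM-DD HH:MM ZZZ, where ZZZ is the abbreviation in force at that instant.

2025-09-08 20:08 CRD

Query: 2025-09-09 00:53 UTC
Rule 4/4 (CRD, -04:45): 2025-04-14 04:24 UTC ≤ query < +∞
0·60 + 53 - 285 = -232 min
-232 = -1·1440 + 1208; 1208 = 20·60 + 8 → 20:08, 2025-09-09 - 1 day = 2025-09-08
→ 2025-09-08 20:08 CRD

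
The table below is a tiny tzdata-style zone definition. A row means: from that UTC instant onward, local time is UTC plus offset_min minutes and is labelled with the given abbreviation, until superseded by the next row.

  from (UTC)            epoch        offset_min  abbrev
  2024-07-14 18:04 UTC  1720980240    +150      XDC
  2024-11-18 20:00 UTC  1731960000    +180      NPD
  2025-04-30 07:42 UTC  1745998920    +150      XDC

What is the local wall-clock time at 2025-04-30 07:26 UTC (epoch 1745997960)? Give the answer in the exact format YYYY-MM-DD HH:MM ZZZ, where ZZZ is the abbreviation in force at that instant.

Query: 2025-04-30 07:26 UTC
Rule 2/3 (NPD, +03:00): 2024-11-18 20:00 UTC ≤ query < 2025-04-30 07:42 UTC
7·60 + 26 + 180 = 626 min
626 = 0·1440 + 626; 626 = 10·60 + 26 → 10:26, same day
→ 2025-04-30 10:26 NPD

2025-04-30 10:26 NPD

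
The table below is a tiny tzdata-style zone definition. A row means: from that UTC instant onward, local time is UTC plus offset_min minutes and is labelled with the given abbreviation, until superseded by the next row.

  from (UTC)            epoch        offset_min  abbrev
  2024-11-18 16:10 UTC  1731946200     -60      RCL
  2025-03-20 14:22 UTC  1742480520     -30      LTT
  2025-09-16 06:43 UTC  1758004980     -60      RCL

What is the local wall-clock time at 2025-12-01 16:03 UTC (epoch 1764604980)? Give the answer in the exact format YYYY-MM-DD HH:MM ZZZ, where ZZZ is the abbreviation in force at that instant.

Query: 2025-12-01 16:03 UTC
Rule 3/3 (RCL, -01:00): 2025-09-16 06:43 UTC ≤ query < +∞
16·60 + 3 - 60 = 903 min
903 = 0·1440 + 903; 903 = 15·60 + 3 → 15:03, same day
→ 2025-12-01 15:03 RCL

2025-12-01 15:03 RCL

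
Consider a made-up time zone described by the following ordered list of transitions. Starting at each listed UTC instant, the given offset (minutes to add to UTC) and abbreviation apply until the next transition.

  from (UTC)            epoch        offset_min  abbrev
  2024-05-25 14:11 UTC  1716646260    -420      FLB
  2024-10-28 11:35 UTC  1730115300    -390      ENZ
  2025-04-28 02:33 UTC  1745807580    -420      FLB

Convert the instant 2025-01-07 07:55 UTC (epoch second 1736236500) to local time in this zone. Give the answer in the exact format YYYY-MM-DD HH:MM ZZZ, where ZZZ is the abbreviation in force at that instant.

2025-01-07 01:25 ENZ

Query: 2025-01-07 07:55 UTC
Rule 2/3 (ENZ, -06:30): 2024-10-28 11:35 UTC ≤ query < 2025-04-28 02:33 UTC
7·60 + 55 - 390 = 85 min
85 = 0·1440 + 85; 85 = 1·60 + 25 → 01:25, same day
→ 2025-01-07 01:25 ENZ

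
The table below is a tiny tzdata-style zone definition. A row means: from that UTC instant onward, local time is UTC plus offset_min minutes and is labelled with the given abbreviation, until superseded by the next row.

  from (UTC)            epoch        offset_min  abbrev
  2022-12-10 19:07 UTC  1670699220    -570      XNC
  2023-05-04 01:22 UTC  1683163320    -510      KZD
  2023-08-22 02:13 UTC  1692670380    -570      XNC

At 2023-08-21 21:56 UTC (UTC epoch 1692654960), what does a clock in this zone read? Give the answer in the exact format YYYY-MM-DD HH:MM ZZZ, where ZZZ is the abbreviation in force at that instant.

2023-08-21 13:26 KZD

Query: 2023-08-21 21:56 UTC
Rule 2/3 (KZD, -08:30): 2023-05-04 01:22 UTC ≤ query < 2023-08-22 02:13 UTC
21·60 + 56 - 510 = 806 min
806 = 0·1440 + 806; 806 = 13·60 + 26 → 13:26, same day
→ 2023-08-21 13:26 KZD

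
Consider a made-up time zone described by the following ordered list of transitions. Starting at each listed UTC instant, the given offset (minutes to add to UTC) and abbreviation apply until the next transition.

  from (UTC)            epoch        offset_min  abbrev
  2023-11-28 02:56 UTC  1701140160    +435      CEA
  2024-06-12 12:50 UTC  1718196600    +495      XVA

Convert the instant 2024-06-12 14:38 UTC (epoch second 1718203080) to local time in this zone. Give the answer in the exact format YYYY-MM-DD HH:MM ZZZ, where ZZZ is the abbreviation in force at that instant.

Query: 2024-06-12 14:38 UTC
Rule 2/2 (XVA, +08:15): 2024-06-12 12:50 UTC ≤ query < +∞
14·60 + 38 + 495 = 1373 min
1373 = 0·1440 + 1373; 1373 = 22·60 + 53 → 22:53, same day
→ 2024-06-12 22:53 XVA

2024-06-12 22:53 XVA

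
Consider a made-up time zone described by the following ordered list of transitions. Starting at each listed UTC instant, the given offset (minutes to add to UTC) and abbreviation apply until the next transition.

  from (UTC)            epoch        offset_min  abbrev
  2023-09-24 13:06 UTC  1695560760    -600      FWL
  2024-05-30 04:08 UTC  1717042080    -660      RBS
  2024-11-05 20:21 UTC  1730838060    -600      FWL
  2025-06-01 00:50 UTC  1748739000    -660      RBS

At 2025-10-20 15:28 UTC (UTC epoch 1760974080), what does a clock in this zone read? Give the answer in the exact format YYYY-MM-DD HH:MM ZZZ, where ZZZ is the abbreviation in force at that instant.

2025-10-20 04:28 RBS

Query: 2025-10-20 15:28 UTC
Rule 4/4 (RBS, -11:00): 2025-06-01 00:50 UTC ≤ query < +∞
15·60 + 28 - 660 = 268 min
268 = 0·1440 + 268; 268 = 4·60 + 28 → 04:28, same day
→ 2025-10-20 04:28 RBS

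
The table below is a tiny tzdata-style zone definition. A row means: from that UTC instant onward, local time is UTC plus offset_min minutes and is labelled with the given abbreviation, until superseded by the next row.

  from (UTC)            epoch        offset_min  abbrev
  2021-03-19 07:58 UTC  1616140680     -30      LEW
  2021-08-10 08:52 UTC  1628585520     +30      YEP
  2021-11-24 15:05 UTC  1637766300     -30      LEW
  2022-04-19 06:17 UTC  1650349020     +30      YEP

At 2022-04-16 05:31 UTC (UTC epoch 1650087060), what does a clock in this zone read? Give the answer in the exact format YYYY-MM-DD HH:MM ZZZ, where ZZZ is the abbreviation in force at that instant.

Query: 2022-04-16 05:31 UTC
Rule 3/4 (LEW, -00:30): 2021-11-24 15:05 UTC ≤ query < 2022-04-19 06:17 UTC
5·60 + 31 - 30 = 301 min
301 = 0·1440 + 301; 301 = 5·60 + 1 → 05:01, same day
→ 2022-04-16 05:01 LEW

2022-04-16 05:01 LEW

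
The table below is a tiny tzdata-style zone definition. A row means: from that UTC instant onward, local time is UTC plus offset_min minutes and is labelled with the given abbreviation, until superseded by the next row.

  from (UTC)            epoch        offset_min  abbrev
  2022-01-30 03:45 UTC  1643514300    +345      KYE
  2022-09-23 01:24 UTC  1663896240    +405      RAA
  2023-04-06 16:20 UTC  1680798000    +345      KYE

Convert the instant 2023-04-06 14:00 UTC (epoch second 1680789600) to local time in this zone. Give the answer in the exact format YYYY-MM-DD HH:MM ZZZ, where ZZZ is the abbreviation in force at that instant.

2023-04-06 20:45 RAA

Query: 2023-04-06 14:00 UTC
Rule 2/3 (RAA, +06:45): 2022-09-23 01:24 UTC ≤ query < 2023-04-06 16:20 UTC
14·60 + 0 + 405 = 1245 min
1245 = 0·1440 + 1245; 1245 = 20·60 + 45 → 20:45, same day
→ 2023-04-06 20:45 RAA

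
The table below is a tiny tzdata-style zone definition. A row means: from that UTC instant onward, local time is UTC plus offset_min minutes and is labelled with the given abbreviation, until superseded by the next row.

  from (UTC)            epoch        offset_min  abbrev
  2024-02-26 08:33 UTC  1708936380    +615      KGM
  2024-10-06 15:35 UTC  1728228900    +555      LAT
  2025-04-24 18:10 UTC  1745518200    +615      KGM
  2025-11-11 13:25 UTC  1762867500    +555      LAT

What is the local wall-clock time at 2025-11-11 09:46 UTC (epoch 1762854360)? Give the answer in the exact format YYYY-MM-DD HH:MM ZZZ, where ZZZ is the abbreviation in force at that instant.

Query: 2025-11-11 09:46 UTC
Rule 3/4 (KGM, +10:15): 2025-04-24 18:10 UTC ≤ query < 2025-11-11 13:25 UTC
9·60 + 46 + 615 = 1201 min
1201 = 0·1440 + 1201; 1201 = 20·60 + 1 → 20:01, same day
→ 2025-11-11 20:01 KGM

2025-11-11 20:01 KGM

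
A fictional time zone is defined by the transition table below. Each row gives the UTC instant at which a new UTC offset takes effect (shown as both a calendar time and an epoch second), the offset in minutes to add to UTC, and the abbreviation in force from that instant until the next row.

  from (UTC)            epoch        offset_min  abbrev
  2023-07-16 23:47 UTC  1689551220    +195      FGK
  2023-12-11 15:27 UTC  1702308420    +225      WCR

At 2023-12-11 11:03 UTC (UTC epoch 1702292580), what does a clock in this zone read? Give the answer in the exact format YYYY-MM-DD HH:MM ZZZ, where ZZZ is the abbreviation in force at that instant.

Query: 2023-12-11 11:03 UTC
Rule 1/2 (FGK, +03:15): 2023-07-16 23:47 UTC ≤ query < 2023-12-11 15:27 UTC
11·60 + 3 + 195 = 858 min
858 = 0·1440 + 858; 858 = 14·60 + 18 → 14:18, same day
→ 2023-12-11 14:18 FGK

2023-12-11 14:18 FGK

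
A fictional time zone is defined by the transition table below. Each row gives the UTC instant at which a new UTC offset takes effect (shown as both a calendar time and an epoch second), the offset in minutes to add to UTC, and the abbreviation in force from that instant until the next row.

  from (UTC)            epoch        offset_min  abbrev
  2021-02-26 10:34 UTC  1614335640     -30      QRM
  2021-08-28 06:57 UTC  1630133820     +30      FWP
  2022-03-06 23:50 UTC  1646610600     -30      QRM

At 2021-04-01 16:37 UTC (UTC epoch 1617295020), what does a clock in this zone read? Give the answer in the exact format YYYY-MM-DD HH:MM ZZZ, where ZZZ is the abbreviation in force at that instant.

Query: 2021-04-01 16:37 UTC
Rule 1/3 (QRM, -00:30): 2021-02-26 10:34 UTC ≤ query < 2021-08-28 06:57 UTC
16·60 + 37 - 30 = 967 min
967 = 0·1440 + 967; 967 = 16·60 + 7 → 16:07, same day
→ 2021-04-01 16:07 QRM

2021-04-01 16:07 QRM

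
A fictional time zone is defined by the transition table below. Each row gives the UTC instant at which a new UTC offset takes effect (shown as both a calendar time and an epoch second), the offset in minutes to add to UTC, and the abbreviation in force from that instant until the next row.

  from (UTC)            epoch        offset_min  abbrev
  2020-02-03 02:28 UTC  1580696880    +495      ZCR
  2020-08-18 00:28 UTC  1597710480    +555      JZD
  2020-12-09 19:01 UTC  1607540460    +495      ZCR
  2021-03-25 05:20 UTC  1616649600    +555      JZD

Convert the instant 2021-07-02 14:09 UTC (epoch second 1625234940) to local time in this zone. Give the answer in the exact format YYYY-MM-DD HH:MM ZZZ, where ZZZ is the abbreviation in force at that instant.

2021-07-02 23:24 JZD

Query: 2021-07-02 14:09 UTC
Rule 4/4 (JZD, +09:15): 2021-03-25 05:20 UTC ≤ query < +∞
14·60 + 9 + 555 = 1404 min
1404 = 0·1440 + 1404; 1404 = 23·60 + 24 → 23:24, same day
→ 2021-07-02 23:24 JZD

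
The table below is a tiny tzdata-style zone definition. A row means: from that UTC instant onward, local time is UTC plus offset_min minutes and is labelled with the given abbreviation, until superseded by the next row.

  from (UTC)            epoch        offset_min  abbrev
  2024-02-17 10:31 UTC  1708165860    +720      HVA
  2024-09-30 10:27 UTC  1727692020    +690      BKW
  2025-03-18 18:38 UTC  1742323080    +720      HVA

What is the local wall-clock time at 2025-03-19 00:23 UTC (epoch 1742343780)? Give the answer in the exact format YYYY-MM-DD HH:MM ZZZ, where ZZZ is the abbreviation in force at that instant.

2025-03-19 12:23 HVA

Query: 2025-03-19 00:23 UTC
Rule 3/3 (HVA, +12:00): 2025-03-18 18:38 UTC ≤ query < +∞
0·60 + 23 + 720 = 743 min
743 = 0·1440 + 743; 743 = 12·60 + 23 → 12:23, same day
→ 2025-03-19 12:23 HVA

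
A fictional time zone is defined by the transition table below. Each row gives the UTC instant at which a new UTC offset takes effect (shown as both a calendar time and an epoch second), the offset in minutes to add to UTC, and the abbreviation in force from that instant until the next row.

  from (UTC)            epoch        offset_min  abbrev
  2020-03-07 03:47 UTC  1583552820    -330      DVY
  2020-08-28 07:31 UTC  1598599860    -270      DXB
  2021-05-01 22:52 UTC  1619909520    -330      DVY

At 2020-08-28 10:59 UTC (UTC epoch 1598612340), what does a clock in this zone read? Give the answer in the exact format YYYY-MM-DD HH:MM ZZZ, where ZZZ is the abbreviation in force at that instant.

2020-08-28 06:29 DXB

Query: 2020-08-28 10:59 UTC
Rule 2/3 (DXB, -04:30): 2020-08-28 07:31 UTC ≤ query < 2021-05-01 22:52 UTC
10·60 + 59 - 270 = 389 min
389 = 0·1440 + 389; 389 = 6·60 + 29 → 06:29, same day
→ 2020-08-28 06:29 DXB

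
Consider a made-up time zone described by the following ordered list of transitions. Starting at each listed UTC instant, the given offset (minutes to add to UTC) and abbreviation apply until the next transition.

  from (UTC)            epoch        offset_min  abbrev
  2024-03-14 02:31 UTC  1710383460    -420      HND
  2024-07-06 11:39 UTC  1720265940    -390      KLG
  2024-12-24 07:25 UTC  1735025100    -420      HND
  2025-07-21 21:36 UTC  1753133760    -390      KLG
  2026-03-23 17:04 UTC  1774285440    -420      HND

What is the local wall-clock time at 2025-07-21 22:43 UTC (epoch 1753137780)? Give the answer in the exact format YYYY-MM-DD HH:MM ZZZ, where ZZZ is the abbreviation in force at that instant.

2025-07-21 16:13 KLG

Query: 2025-07-21 22:43 UTC
Rule 4/5 (KLG, -06:30): 2025-07-21 21:36 UTC ≤ query < 2026-03-23 17:04 UTC
22·60 + 43 - 390 = 973 min
973 = 0·1440 + 973; 973 = 16·60 + 13 → 16:13, same day
→ 2025-07-21 16:13 KLG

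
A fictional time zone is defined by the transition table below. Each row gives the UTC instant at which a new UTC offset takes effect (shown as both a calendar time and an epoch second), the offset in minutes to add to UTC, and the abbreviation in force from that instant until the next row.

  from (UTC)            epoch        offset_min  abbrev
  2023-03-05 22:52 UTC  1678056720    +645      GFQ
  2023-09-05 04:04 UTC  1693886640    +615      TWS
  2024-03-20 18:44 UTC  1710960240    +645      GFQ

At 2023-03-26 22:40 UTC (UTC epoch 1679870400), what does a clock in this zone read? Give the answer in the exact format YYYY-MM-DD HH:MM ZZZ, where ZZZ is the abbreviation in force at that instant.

Query: 2023-03-26 22:40 UTC
Rule 1/3 (GFQ, +10:45): 2023-03-05 22:52 UTC ≤ query < 2023-09-05 04:04 UTC
22·60 + 40 + 645 = 2005 min
2005 = 1·1440 + 565; 565 = 9·60 + 25 → 09:25, 2023-03-26 + 1 day = 2023-03-27
→ 2023-03-27 09:25 GFQ

2023-03-27 09:25 GFQ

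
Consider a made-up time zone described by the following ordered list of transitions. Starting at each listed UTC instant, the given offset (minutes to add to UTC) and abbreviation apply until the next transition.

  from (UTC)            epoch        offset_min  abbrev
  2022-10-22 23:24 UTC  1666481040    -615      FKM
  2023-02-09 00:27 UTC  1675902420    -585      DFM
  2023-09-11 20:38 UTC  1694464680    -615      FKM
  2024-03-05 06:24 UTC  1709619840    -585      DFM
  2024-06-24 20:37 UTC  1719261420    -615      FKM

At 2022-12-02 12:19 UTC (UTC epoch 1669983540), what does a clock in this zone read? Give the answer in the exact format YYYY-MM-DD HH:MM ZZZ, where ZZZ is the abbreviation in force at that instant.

2022-12-02 02:04 FKM

Query: 2022-12-02 12:19 UTC
Rule 1/5 (FKM, -10:15): 2022-10-22 23:24 UTC ≤ query < 2023-02-09 00:27 UTC
12·60 + 19 - 615 = 124 min
124 = 0·1440 + 124; 124 = 2·60 + 4 → 02:04, same day
→ 2022-12-02 02:04 FKM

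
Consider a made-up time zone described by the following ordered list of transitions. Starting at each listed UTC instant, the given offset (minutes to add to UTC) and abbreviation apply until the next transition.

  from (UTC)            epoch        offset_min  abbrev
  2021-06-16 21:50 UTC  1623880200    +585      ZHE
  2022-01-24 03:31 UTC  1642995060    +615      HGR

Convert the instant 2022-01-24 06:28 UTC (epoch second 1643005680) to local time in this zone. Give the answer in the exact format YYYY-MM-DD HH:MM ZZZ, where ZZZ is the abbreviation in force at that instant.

2022-01-24 16:43 HGR

Query: 2022-01-24 06:28 UTC
Rule 2/2 (HGR, +10:15): 2022-01-24 03:31 UTC ≤ query < +∞
6·60 + 28 + 615 = 1003 min
1003 = 0·1440 + 1003; 1003 = 16·60 + 43 → 16:43, same day
→ 2022-01-24 16:43 HGR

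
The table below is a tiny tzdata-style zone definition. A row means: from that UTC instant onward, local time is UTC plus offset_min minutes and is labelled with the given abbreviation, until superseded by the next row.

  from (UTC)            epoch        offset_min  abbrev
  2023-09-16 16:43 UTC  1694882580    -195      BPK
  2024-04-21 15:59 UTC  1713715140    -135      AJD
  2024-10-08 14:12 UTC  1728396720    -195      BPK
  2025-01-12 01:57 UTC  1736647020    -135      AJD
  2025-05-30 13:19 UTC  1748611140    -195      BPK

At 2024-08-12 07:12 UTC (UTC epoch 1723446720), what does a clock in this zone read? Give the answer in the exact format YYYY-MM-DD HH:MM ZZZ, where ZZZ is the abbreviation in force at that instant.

Query: 2024-08-12 07:12 UTC
Rule 2/5 (AJD, -02:15): 2024-04-21 15:59 UTC ≤ query < 2024-10-08 14:12 UTC
7·60 + 12 - 135 = 297 min
297 = 0·1440 + 297; 297 = 4·60 + 57 → 04:57, same day
→ 2024-08-12 04:57 AJD

2024-08-12 04:57 AJD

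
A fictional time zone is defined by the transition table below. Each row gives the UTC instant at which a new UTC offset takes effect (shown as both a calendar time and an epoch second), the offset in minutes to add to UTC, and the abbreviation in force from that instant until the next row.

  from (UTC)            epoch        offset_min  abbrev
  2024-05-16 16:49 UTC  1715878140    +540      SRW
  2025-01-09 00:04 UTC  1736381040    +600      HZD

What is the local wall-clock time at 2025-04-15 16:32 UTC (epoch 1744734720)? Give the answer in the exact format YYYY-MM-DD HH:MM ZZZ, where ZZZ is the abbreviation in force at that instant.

2025-04-16 02:32 HZD

Query: 2025-04-15 16:32 UTC
Rule 2/2 (HZD, +10:00): 2025-01-09 00:04 UTC ≤ query < +∞
16·60 + 32 + 600 = 1592 min
1592 = 1·1440 + 152; 152 = 2·60 + 32 → 02:32, 2025-04-15 + 1 day = 2025-04-16
→ 2025-04-16 02:32 HZD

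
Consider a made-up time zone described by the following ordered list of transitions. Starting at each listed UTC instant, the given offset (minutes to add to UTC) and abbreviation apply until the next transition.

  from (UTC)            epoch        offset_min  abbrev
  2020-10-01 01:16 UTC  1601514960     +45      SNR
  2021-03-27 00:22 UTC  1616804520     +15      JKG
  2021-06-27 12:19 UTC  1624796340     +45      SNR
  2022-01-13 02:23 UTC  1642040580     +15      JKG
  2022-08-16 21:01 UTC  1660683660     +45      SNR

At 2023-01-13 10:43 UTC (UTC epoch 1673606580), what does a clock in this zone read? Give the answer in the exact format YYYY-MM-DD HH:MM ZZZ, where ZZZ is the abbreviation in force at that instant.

2023-01-13 11:28 SNR

Query: 2023-01-13 10:43 UTC
Rule 5/5 (SNR, +00:45): 2022-08-16 21:01 UTC ≤ query < +∞
10·60 + 43 + 45 = 688 min
688 = 0·1440 + 688; 688 = 11·60 + 28 → 11:28, same day
→ 2023-01-13 11:28 SNR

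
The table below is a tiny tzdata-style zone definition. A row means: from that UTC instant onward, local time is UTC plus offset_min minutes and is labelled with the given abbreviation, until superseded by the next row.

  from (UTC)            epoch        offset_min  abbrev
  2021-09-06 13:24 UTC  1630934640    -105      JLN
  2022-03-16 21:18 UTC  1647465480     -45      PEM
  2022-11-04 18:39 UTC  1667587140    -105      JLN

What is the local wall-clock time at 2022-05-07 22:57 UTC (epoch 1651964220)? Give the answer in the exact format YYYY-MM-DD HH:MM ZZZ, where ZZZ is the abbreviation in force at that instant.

Query: 2022-05-07 22:57 UTC
Rule 2/3 (PEM, -00:45): 2022-03-16 21:18 UTC ≤ query < 2022-11-04 18:39 UTC
22·60 + 57 - 45 = 1332 min
1332 = 0·1440 + 1332; 1332 = 22·60 + 12 → 22:12, same day
→ 2022-05-07 22:12 PEM

2022-05-07 22:12 PEM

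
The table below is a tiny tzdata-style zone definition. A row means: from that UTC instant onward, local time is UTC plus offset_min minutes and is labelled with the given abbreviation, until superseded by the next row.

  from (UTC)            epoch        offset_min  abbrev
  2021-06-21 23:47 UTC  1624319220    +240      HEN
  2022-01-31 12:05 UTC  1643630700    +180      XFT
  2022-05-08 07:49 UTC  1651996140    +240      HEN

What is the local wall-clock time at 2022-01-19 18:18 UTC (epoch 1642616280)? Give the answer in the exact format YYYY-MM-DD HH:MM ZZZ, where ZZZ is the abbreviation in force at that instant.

2022-01-19 22:18 HEN

Query: 2022-01-19 18:18 UTC
Rule 1/3 (HEN, +04:00): 2021-06-21 23:47 UTC ≤ query < 2022-01-31 12:05 UTC
18·60 + 18 + 240 = 1338 min
1338 = 0·1440 + 1338; 1338 = 22·60 + 18 → 22:18, same day
→ 2022-01-19 22:18 HEN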